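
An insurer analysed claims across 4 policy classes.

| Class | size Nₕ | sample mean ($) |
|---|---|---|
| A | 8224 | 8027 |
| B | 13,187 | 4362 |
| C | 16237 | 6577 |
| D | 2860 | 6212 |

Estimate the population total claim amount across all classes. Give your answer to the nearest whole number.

Estimate total by summing Nₕ·x̄ₕ over strata.
8224·8027 + 13187·4362 + 16237·6577 + 2860·6212 = 66014048 + 57521694 + 106790749 + 17766320 = 248092811.

248092811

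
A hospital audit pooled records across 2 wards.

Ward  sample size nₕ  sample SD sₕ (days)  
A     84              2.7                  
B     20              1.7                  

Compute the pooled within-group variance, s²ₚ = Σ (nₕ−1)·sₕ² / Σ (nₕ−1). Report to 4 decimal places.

A: (84−1)·2.7² = 83·7.29 = 605.07
B: (20−1)·1.7² = 19·2.89 = 54.91
Numerator = 659.98; denominator = Σ(nₕ−1) = 102.
s²ₚ = 659.98/102 = 6.470392... → 6.4704.

6.4704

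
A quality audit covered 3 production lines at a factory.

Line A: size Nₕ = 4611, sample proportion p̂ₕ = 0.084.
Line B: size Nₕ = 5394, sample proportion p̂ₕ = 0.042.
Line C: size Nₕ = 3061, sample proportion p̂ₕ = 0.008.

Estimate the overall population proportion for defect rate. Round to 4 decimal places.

Wₕ = Nₕ/N with N = 13066: 0.3529, 0.4128, 0.2343.
p̂_st = 0.3529·0.084 + 0.4128·0.042 + 0.2343·0.008 ≈ 0.048857... → 0.0489.

0.0489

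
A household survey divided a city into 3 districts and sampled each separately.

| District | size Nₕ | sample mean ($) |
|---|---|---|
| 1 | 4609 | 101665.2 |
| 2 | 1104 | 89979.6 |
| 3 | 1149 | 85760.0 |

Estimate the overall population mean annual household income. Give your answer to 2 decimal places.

N = 4609 + 1104 + 1149 = 6862.
Overall mean = Σ (Nₕ/N)·x̄ₕ — weight by population share, not a simple average.
Σ Nₕx̄ₕ = 4609·101665.2 + 1104·89979.6 + 1149·85760.0 = 468574906.8 + 99337478.4 + 98538240 = 666450625.2.
Divide by N: 666450625.2 / 6862 = 97121.9215... → 97121.92.

97121.92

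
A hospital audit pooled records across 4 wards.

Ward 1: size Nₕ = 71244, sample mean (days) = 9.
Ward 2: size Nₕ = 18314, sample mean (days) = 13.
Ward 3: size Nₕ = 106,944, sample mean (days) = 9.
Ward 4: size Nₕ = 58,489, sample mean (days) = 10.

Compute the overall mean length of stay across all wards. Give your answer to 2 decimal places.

N = 71244 + 18314 + 106944 + 58489 = 254991.
Weight each subgroup mean by Nₕ/N and sum.
Σ Nₕx̄ₕ = 71244·9 + 18314·13 + 106944·9 + 58489·10 = 641196 + 238082 + 962496 + 584890 = 2426664.
Divide by N: 2426664 / 254991 = 9.5167... → 9.52.

9.52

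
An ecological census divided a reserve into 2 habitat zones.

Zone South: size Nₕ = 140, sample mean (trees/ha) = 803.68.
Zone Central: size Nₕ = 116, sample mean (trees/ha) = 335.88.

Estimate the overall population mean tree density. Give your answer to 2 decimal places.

N = 140 + 116 = 256.
Weight each subgroup mean by Nₕ/N and sum.
Σ Nₕx̄ₕ = 140·803.68 + 116·335.88 = 112515.2 + 38962.08 = 151477.28.
Divide by N: 151477.28 / 256 = 591.7081... → 591.71.

591.71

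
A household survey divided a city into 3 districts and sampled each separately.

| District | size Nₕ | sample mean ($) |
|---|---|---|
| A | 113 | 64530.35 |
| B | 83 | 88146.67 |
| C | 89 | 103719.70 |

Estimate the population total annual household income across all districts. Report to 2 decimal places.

23839156.46

Population total = Σ Nₕ·x̄ₕ (each stratum's size times its mean).
113·64530.35 + 83·88146.67 + 89·103719.70 = 7291929.55 + 7316173.61 + 9231053.3 = 23839156.46.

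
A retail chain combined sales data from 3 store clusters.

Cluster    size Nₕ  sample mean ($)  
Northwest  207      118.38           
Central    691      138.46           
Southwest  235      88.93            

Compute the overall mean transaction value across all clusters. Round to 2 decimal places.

124.52

N = 1133; weights Wₕ = Nₕ/N = (0.1827, 0.6099, 0.2074).
x̄_st = Σ Wₕ·x̄ₕ = 0.1827·118.38 + 0.6099·138.46 + 0.2074·88.93 ≈ 124.5182...
→ 124.52.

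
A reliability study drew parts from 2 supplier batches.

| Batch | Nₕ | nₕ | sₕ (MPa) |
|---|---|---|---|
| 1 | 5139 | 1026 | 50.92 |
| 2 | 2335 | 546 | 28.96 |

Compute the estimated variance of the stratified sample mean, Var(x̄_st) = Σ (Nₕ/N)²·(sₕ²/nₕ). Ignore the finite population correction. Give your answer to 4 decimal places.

1.3447

N = 7474; Wₕ = Nₕ/N.
batch 1: (5139/7474)²·50.92²/1026 = 1.1947595
batch 2: (2335/7474)²·28.96²/546 = 0.1499243
Sum = 1.3446838 → 1.3447.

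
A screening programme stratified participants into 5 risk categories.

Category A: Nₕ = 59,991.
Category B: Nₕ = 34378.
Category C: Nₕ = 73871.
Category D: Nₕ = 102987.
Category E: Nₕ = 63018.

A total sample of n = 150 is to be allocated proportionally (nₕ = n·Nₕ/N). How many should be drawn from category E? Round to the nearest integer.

28

N = 59991 + 34378 + 73871 + 102987 + 63018 = 334245.
n_E = 150·63018/334245 = 28.281... → 28.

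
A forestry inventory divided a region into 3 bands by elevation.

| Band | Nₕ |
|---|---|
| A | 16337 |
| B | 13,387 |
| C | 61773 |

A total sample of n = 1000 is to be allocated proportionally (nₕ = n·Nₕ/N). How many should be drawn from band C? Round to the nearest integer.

N = 16337 + 13387 + 61773 = 91497.
n_C = 1000·61773/91497 = 675.137... → 675.

675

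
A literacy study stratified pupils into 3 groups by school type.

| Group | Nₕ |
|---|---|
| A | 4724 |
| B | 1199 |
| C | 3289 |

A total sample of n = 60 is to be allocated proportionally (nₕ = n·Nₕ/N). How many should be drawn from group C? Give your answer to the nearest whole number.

N = 4724 + 1199 + 3289 = 9212.
n_C = 60·3289/9212 = 21.422... → 21.

21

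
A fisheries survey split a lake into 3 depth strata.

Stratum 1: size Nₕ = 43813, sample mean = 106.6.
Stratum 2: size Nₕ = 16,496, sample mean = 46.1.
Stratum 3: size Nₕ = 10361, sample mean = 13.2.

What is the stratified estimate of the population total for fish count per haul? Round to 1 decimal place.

1: 43813·106.6 = 4670465.8
2: 16496·46.1 = 760465.6
3: 10361·13.2 = 136765.2
τ̂ = Σ Nₕx̄ₕ = 5567696.6.

5567696.6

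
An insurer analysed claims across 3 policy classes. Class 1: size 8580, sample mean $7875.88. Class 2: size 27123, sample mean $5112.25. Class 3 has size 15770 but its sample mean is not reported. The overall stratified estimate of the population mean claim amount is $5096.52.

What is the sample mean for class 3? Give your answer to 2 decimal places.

N = 8580 + 27123 + 15770 = 51473.
Overall total = μ·N = 5096.52·51473 = 262333173.96.
Subtract the known strata: 8580·7875.88 + 27123·5112.25 = 206234607.15.
Remaining total for class 3: 262333173.96 − 206234607.15 = 56098566.81.
Divide by its size: 56098566.81 / 15770 = 3557.2966... → 3557.30.

3557.30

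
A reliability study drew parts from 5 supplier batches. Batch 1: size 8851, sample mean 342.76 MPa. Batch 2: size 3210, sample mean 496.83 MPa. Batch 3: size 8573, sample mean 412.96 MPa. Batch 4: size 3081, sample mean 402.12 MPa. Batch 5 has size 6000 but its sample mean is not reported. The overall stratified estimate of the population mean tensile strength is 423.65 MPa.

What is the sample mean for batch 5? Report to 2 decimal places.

530.15

N = 8851 + 3210 + 8573 + 3081 + 6000 = 29715.
Overall total = μ·N = 423.65·29715 = 12588759.75.
Subtract the known strata: 8851·342.76 + 3210·496.83 + 8573·412.96 + 3081·402.12 = 9407830.86.
Remaining total for batch 5: 12588759.75 − 9407830.86 = 3180928.89.
Divide by its size: 3180928.89 / 6000 = 530.1548... → 530.15.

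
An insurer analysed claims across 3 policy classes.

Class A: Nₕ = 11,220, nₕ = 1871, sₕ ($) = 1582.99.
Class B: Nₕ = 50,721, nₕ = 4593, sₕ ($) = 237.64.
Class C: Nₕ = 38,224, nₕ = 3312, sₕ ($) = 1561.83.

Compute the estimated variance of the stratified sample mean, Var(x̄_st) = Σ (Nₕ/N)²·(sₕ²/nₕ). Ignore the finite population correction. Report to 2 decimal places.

N = 100165. Term for each stratum: Wₕ²sₕ²/nₕ.
Var(x̄_st) = 16.80491 + 3.15273 + 107.25498 = 127.21262 → 127.21.

127.21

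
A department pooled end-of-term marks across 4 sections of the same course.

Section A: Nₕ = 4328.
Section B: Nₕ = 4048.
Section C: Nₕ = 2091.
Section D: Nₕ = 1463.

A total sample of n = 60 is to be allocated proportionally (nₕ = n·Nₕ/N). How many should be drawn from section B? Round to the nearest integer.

20

N = 4328 + 4048 + 2091 + 1463 = 11930.
n_B = 60·4048/11930 = 20.359... → 20.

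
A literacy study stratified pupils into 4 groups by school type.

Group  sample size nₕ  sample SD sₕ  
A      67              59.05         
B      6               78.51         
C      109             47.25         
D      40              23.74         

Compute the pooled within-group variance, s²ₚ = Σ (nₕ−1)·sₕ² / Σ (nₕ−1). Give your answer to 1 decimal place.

A: (67−1)·59.05² = 66·3486.9025 = 230135.565
B: (6−1)·78.51² = 5·6163.8201 = 30819.1005
C: (109−1)·47.25² = 108·2232.5625 = 241116.75
D: (40−1)·23.74² = 39·563.5876 = 21979.9164
Numerator = 524051.3319; denominator = Σ(nₕ−1) = 218.
s²ₚ = 524051.3319/218 = 2403.905... → 2403.9.

2403.9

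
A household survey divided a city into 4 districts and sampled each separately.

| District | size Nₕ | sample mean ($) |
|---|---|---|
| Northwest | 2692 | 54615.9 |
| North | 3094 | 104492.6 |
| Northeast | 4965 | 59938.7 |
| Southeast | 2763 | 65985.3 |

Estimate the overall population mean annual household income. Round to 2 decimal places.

70315.16

N = 13514; weights Wₕ = Nₕ/N = (0.1992, 0.2289, 0.3674, 0.2045).
x̄_st = Σ Wₕ·x̄ₕ = 0.1992·54615.9 + 0.2289·104492.6 + 0.3674·59938.7 + 0.2045·65985.3 ≈ 70315.1648...
→ 70315.16.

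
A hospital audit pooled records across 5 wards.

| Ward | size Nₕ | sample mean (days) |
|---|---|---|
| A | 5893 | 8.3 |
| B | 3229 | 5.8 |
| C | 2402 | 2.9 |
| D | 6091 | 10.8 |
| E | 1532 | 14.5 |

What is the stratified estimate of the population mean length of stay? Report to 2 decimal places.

N = 19147; weights Wₕ = Nₕ/N = (0.3078, 0.1686, 0.1255, 0.3181, 0.0800).
x̄_st = Σ Wₕ·x̄ₕ = 0.3078·8.3 + 0.1686·5.8 + 0.1255·2.9 + 0.3181·10.8 + 0.0800·14.5 ≈ 8.4923...
→ 8.49.

8.49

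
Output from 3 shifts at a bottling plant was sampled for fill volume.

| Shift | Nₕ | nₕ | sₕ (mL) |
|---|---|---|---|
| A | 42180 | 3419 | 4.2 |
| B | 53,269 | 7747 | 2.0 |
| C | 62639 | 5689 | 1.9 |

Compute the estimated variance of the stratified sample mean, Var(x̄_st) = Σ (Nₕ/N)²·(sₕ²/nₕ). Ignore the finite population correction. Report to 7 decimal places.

0.0005255

N = 158088. Term for each stratum: Wₕ²sₕ²/nₕ.
Var(x̄_st) = 0.0003672948 + 0.0000586243 + 0.0000996238 = 0.0005255429 → 0.0005255.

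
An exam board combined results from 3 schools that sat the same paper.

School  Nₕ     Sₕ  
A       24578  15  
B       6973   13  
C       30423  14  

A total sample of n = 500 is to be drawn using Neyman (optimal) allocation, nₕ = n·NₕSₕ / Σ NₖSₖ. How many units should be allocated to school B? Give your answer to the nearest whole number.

A: NₕSₕ = 24578·15 = 368670
B: NₕSₕ = 6973·13 = 90649
C: NₕSₕ = 30423·14 = 425922
Σ NₕSₕ = 885241.
n_B = 500·90649/885241 = 51.200... → 51.

51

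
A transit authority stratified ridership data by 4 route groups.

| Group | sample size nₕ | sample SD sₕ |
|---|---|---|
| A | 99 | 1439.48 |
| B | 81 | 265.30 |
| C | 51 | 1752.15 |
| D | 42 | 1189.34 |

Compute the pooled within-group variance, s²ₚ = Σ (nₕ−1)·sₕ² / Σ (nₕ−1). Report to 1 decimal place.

1562059.4

Degrees of freedom: 98 + 80 + 50 + 41 = 269.
Σ(nₕ−1)sₕ² = 98·2072102.6704 + 80·70384.09 + 50·3070029.6225 + 41·1414529.6356 = 420193985.0838.
s²ₚ = 420193985.0838 / 269 = 1562059.424... → 1562059.4.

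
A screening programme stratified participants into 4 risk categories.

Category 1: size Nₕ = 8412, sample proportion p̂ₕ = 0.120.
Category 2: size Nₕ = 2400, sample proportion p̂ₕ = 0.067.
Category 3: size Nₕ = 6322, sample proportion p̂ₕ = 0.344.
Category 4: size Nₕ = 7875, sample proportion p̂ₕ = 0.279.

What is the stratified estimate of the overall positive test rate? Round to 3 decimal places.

0.222

N = 8412 + 2400 + 6322 + 7875 = 25009.
Overall proportion = Σ (Nₕ/N)·p̂ₕ.
Σ Nₕp̂ₕ = 1009.44 + 160.8 + 2174.768 + 2197.125 = 5542.133.
5542.133 / 25009 = 0.22161... → 0.222.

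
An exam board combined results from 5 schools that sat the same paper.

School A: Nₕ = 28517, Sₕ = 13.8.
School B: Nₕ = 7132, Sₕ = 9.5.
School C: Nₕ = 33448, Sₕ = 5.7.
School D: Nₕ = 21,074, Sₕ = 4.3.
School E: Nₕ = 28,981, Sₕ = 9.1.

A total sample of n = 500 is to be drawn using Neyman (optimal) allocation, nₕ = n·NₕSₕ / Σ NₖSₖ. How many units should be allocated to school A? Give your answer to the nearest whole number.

A: NₕSₕ = 28517·13.8 = 393534.6
B: NₕSₕ = 7132·9.5 = 67754
C: NₕSₕ = 33448·5.7 = 190653.6
D: NₕSₕ = 21074·4.3 = 90618.2
E: NₕSₕ = 28981·9.1 = 263727.1
Σ NₕSₕ = 1006287.5.
n_A = 500·393534.6/1006287.5 = 195.538... → 196.

196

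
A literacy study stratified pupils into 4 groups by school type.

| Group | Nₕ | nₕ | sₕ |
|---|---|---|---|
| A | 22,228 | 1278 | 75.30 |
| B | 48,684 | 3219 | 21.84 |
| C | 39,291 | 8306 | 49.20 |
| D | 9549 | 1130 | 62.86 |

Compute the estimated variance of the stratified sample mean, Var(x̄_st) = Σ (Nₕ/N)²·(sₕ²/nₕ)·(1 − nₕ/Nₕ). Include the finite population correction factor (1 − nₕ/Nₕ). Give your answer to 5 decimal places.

0.21129

N = 119752; Wₕ = Nₕ/N.
group A: (22228/119752)²·75.30²/1278·(1 − 1278/22228) = 0.14407146
group B: (48684/119752)²·21.84²/3219·(1 − 3219/48684) = 0.02287084
group C: (39291/119752)²·49.20²/8306·(1 − 8306/39291) = 0.02474100
group D: (9549/119752)²·62.86²/1130·(1 − 1130/9549) = 0.01960303
Sum = 0.21128634 → 0.21129.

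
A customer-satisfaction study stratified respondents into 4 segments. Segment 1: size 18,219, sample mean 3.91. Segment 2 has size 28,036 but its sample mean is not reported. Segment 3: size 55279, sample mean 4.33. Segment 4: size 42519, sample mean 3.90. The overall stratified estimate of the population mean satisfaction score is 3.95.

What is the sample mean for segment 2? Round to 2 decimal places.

N = 18219 + 28036 + 55279 + 42519 = 144053.
Overall total = μ·N = 3.95·144053 = 569009.35.
Subtract the known strata: 18219·3.91 + 55279·4.33 + 42519·3.90 = 476418.46.
Remaining total for segment 2: 569009.35 − 476418.46 = 92590.89.
Divide by its size: 92590.89 / 28036 = 3.3026... → 3.30.

3.30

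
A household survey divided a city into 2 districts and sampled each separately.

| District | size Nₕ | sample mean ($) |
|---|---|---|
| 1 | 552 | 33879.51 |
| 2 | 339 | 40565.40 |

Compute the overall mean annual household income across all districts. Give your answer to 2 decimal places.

N = 552 + 339 = 891.
Overall mean = Σ (Nₕ/N)·x̄ₕ — weight by population share, not a simple average.
Σ Nₕx̄ₕ = 552·33879.51 + 339·40565.40 = 18701489.52 + 13751670.6 = 32453160.12.
Divide by N: 32453160.12 / 891 = 36423.2998... → 36423.30.

36423.30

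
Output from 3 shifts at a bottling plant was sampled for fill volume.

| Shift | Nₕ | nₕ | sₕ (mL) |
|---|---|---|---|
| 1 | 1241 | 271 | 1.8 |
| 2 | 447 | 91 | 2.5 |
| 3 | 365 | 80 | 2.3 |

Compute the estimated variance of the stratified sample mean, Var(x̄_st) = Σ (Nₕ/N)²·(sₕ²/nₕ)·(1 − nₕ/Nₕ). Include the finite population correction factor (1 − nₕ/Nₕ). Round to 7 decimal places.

0.0076397

N = 2053; Wₕ = Nₕ/N.
shift 1: (1241/2053)²·1.8²/271·(1 − 271/1241) = 0.0034146118
shift 2: (447/2053)²·2.5²/91·(1 − 91/447) = 0.0025930939
shift 3: (365/2053)²·2.3²/80·(1 − 80/365) = 0.0016320201
Sum = 0.0076397258 → 0.0076397.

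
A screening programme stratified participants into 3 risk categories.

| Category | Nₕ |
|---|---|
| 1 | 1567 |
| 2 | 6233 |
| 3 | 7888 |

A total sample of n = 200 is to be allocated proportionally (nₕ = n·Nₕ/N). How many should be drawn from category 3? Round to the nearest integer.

101

Share of category 3 = 7888/15688 = 0.50280.
Allocate 200 × 0.50280 = 100.561... → 101.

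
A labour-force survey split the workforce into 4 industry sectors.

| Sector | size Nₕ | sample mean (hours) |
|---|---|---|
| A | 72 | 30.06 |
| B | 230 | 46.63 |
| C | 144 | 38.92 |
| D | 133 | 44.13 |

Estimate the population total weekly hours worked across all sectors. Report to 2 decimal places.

A: 72·30.06 = 2164.32
B: 230·46.63 = 10724.9
C: 144·38.92 = 5604.48
D: 133·44.13 = 5869.29
τ̂ = Σ Nₕx̄ₕ = 24362.99.

24362.99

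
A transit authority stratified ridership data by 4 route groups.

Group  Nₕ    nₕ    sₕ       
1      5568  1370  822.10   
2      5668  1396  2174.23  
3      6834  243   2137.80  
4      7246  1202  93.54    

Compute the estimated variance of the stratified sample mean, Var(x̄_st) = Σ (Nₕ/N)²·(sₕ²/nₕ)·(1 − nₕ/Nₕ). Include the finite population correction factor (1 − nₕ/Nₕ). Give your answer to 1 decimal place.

1468.2

N = 25316; Wₕ = Nₕ/N.
group 1: (5568/25316)²·822.10²/1370·(1 − 1370/5568) = 17.9920
group 2: (5668/25316)²·2174.23²/1396·(1 − 1396/5668) = 127.9371
group 3: (6834/25316)²·2137.80²/243·(1 − 243/6834) = 1321.7946
group 4: (7246/25316)²·93.54²/1202·(1 − 1202/7246) = 0.4974
Sum = 1468.2212 → 1468.2.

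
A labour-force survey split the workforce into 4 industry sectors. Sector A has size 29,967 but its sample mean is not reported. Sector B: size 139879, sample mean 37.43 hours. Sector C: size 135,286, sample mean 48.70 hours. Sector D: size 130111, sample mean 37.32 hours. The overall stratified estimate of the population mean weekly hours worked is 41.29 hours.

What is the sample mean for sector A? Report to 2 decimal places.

Σ Nₕx̄ₕ = N·μ, so 29967·x̄_A = 435243·41.29 − (139879·37.43 + 135286·48.70 + 130111·37.32).
= 17971183.47 − 16679841.69 = 1291341.78.
x̄_A = 1291341.78 / 29967 = 43.0921... → 43.09.

43.09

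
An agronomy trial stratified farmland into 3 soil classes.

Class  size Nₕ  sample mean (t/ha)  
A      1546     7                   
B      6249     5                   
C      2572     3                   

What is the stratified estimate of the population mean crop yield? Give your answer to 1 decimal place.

N = 1546 + 6249 + 2572 = 10367.
Overall mean = Σ (Nₕ/N)·x̄ₕ — weight by population share, not a simple average.
Σ Nₕx̄ₕ = 1546·7 + 6249·5 + 2572·3 = 10822 + 31245 + 7716 = 49783.
Divide by N: 49783 / 10367 = 4.802... → 4.8.

4.8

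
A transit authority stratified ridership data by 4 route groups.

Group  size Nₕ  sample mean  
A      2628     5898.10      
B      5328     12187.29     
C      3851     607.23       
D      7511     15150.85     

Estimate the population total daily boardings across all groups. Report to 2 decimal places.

Population total = Σ Nₕ·x̄ₕ (each stratum's size times its mean).
2628·5898.10 + 5328·12187.29 + 3851·607.23 + 7511·15150.85 = 15500206.8 + 64933881.12 + 2338442.73 + 113798034.35 = 196570565.00.

196570565.00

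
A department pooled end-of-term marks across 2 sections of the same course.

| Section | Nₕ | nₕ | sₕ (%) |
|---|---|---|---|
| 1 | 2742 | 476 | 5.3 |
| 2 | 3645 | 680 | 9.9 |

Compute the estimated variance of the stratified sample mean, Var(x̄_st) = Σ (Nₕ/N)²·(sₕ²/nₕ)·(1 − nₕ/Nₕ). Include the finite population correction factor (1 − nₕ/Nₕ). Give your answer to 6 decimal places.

N = 6387. Term for each stratum: Wₕ²sₕ²/nₕ·(1−nₕ/Nₕ).
Var(x̄_st) = 0.008988316 + 0.038184743 = 0.047173059 → 0.047173.

0.047173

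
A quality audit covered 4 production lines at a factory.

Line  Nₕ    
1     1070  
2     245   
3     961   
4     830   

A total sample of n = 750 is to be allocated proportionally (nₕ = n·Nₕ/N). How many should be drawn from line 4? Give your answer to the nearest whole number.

200

Share of line 4 = 830/3106 = 0.26722.
Allocate 750 × 0.26722 = 200.419... → 200.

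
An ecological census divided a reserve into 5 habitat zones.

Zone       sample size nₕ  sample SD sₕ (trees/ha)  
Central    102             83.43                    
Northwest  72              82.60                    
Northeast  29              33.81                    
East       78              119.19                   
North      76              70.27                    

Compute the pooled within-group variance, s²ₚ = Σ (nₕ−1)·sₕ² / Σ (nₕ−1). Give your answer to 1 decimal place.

7624.0

Degrees of freedom: 101 + 71 + 28 + 77 + 75 = 352.
Σ(nₕ−1)sₕ² = 101·6960.5649 + 71·6822.76 + 28·1143.1161 + 77·14206.2561 + 75·4937.8729 = 2683662.4529.
s²ₚ = 2683662.4529 / 352 = 7624.041... → 7624.0.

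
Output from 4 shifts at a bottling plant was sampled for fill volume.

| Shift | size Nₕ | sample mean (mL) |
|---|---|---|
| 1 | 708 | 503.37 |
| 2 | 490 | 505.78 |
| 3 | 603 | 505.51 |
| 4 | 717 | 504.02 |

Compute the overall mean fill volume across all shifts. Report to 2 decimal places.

504.54

N = 2518; weights Wₕ = Nₕ/N = (0.2812, 0.1946, 0.2395, 0.2847).
x̄_st = Σ Wₕ·x̄ₕ = 0.2812·503.37 + 0.1946·505.78 + 0.2395·505.51 + 0.2847·504.02 ≈ 504.5365...
→ 504.54.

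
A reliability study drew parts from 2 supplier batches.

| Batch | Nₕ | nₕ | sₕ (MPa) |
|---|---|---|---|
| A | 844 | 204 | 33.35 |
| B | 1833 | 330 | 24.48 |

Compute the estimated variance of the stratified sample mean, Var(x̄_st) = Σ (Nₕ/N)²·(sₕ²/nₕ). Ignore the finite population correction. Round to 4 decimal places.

1.3933

N = 2677; Wₕ = Nₕ/N.
batch A: (844/2677)²·33.35²/204 = 0.5419381
batch B: (1833/2677)²·24.48²/330 = 0.8514067
Sum = 1.3933448 → 1.3933.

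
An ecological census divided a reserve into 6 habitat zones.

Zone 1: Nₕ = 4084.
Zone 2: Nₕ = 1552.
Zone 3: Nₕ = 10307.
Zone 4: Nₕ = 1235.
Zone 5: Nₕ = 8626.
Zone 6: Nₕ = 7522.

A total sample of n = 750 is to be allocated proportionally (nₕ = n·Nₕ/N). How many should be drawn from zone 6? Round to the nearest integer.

Share of zone 6 = 7522/33326 = 0.22571.
Allocate 750 × 0.22571 = 169.282... → 169.

169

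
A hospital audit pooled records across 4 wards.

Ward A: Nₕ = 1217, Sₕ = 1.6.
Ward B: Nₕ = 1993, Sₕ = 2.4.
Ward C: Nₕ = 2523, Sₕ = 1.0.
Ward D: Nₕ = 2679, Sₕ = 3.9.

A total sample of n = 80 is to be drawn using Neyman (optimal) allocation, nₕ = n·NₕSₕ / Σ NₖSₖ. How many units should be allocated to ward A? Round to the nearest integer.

8

Σ NₕSₕ = 1217·1.6 + 1993·2.4 + 2523·1.0 + 2679·3.9 = 19701.5.
Share for A: 1947.2/19701.5 = 0.09884.
n_A = 80 × 0.09884 = 7.907... → 8.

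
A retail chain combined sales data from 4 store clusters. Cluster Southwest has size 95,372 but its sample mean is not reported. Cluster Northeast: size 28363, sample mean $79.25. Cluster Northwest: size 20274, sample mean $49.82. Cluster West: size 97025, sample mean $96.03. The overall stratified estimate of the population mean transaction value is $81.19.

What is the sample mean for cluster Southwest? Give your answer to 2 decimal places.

73.34

Σ Nₕx̄ₕ = N·μ, so 95372·x̄_Southwest = 241034·81.19 − (28363·79.25 + 20274·49.82 + 97025·96.03).
= 19569550.46 − 12575129.18 = 6994421.28.
x̄_Southwest = 6994421.28 / 95372 = 73.3383... → 73.34.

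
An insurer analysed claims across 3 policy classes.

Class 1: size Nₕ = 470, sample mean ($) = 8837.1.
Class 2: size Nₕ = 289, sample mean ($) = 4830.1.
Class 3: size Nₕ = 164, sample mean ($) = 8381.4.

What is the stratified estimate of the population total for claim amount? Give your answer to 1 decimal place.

6923885.5

Population total = Σ Nₕ·x̄ₕ (each stratum's size times its mean).
470·8837.1 + 289·4830.1 + 164·8381.4 = 4153437 + 1395898.9 + 1374549.6 = 6923885.5.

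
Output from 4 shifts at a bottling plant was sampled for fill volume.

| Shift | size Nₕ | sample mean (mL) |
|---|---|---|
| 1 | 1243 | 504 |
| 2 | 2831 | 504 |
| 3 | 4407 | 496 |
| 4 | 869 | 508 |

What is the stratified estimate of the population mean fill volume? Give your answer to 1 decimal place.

500.6

N = 1243 + 2831 + 4407 + 869 = 9350.
The stratified mean weights each stratum mean by its population share Nₕ/N.
Σ Nₕx̄ₕ = 1243·504 + 2831·504 + 4407·496 + 869·508 = 626472 + 1426824 + 2185872 + 441452 = 4680620.
Divide by N: 4680620 / 9350 = 500.601... → 500.6.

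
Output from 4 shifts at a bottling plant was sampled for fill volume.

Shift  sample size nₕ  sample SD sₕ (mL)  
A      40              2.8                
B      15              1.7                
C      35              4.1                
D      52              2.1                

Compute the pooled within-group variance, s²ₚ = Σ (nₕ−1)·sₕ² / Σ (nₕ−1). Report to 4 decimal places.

Degrees of freedom: 39 + 14 + 34 + 51 = 138.
Σ(nₕ−1)sₕ² = 39·7.84 + 14·2.89 + 34·16.81 + 51·4.41 = 1142.67.
s²ₚ = 1142.67 / 138 = 8.280217... → 8.2802.

8.2802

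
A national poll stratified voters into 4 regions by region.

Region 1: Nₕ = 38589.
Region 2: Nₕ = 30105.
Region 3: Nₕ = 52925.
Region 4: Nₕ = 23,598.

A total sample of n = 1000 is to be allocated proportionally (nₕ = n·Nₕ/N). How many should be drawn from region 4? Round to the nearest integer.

163

N = 38589 + 30105 + 52925 + 23598 = 145217.
n_4 = 1000·23598/145217 = 162.502... → 163.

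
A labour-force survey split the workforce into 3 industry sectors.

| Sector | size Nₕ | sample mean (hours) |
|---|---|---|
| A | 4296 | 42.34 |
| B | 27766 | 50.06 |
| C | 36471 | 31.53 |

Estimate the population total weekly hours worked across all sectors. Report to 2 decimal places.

A: 4296·42.34 = 181892.64
B: 27766·50.06 = 1389965.96
C: 36471·31.53 = 1149930.63
τ̂ = Σ Nₕx̄ₕ = 2721789.23.

2721789.23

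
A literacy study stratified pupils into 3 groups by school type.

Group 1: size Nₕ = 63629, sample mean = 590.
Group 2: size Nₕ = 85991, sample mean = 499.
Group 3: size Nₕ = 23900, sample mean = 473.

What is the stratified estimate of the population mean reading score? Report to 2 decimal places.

528.79

x̄_st = (Σ Nₕx̄ₕ) / (Σ Nₕ) = (63629·590 + 85991·499 + 23900·473) / 173520
= 91755319 / 173520 = 528.7881... → 528.79.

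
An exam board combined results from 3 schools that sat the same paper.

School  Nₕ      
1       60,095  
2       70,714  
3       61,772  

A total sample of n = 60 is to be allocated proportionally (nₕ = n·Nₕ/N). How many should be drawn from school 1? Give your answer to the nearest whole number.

N = 60095 + 70714 + 61772 = 192581.
n_1 = 60·60095/192581 = 18.723... → 19.

19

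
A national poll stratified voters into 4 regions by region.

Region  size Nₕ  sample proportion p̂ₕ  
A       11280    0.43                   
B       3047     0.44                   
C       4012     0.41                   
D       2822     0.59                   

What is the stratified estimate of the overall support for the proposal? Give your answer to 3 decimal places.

0.449

N = 11280 + 3047 + 4012 + 2822 = 21161.
Overall proportion = Σ (Nₕ/N)·p̂ₕ.
Σ Nₕp̂ₕ = 4850.4 + 1340.68 + 1644.92 + 1664.98 = 9500.98.
9500.98 / 21161 = 0.44899... → 0.449.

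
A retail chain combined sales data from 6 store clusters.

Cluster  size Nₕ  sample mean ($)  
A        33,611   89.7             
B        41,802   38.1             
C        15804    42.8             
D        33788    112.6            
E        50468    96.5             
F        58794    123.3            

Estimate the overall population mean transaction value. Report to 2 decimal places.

90.53

N = 234267; weights Wₕ = Nₕ/N = (0.1435, 0.1784, 0.0675, 0.1442, 0.2154, 0.2510).
x̄_st = Σ Wₕ·x̄ₕ = 0.1435·89.7 + 0.1784·38.1 + 0.0675·42.8 + 0.1442·112.6 + 0.2154·96.5 + 0.2510·123.3 ≈ 90.5290...
→ 90.53.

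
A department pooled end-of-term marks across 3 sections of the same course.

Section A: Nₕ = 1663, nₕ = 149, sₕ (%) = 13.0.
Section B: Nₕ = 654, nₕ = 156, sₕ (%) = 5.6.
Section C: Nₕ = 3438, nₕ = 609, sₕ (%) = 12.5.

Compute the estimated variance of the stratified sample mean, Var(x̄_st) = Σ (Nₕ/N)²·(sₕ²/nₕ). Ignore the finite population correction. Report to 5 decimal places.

N = 5755. Term for each stratum: Wₕ²sₕ²/nₕ.
Var(x̄_st) = 0.09470966 + 0.00259607 + 0.09156380 = 0.18886953 → 0.18887.

0.18887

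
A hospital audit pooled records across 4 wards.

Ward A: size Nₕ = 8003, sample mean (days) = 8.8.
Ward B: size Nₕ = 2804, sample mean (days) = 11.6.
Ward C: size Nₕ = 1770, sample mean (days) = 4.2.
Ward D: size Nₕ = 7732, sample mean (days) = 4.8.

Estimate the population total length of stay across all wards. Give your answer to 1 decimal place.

147500.4

A: 8003·8.8 = 70426.4
B: 2804·11.6 = 32526.4
C: 1770·4.2 = 7434
D: 7732·4.8 = 37113.6
τ̂ = Σ Nₕx̄ₕ = 147500.4.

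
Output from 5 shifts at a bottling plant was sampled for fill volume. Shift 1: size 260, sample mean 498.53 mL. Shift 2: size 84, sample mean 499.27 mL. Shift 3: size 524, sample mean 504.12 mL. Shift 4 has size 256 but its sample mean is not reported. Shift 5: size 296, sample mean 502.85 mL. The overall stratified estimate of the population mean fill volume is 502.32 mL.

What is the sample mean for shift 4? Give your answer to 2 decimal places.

502.87

Σ Nₕx̄ₕ = N·μ, so 256·x̄_4 = 1420·502.32 − (260·498.53 + 84·499.27 + 524·504.12 + 296·502.85).
= 713294.4 − 584558.96 = 128735.44.
x̄_4 = 128735.44 / 256 = 502.8728... → 502.87.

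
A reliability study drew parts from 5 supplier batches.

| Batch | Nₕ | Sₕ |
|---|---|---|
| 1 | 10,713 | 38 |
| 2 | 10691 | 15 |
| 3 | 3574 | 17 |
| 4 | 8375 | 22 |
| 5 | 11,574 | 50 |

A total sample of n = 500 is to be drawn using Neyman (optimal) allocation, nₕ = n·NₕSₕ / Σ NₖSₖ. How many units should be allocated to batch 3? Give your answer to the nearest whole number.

22

Σ NₕSₕ = 10713·38 + 10691·15 + 3574·17 + 8375·22 + 11574·50 = 1391167.
Share for 3: 60758/1391167 = 0.04367.
n_3 = 500 × 0.04367 = 21.837... → 22.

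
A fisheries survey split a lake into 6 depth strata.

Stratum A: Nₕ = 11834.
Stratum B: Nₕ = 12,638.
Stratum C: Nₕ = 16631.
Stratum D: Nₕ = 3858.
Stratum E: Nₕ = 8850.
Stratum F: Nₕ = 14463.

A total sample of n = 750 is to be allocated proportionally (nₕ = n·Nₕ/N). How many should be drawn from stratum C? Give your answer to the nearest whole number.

N = 11834 + 12638 + 16631 + 3858 + 8850 + 14463 = 68274.
n_C = 750·16631/68274 = 182.694... → 183.

183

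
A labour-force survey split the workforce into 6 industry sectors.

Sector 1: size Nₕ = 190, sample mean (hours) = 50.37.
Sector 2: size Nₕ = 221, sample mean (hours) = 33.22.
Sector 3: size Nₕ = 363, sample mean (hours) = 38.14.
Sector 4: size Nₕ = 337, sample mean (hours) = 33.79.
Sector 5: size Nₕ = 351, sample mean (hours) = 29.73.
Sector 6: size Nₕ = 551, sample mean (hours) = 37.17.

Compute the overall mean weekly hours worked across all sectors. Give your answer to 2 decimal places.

x̄_st = (Σ Nₕx̄ₕ) / (Σ Nₕ) = (190·50.37 + 221·33.22 + 363·38.14 + 337·33.79 + 351·29.73 + 551·37.17) / 2013
= 73059.87 / 2013 = 36.2940... → 36.29.

36.29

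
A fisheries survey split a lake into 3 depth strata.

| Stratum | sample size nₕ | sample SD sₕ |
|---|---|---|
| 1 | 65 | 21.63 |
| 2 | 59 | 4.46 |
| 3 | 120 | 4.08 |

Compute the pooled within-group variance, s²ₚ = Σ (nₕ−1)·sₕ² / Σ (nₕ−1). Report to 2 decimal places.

Degrees of freedom: 64 + 58 + 119 = 241.
Σ(nₕ−1)sₕ² = 64·467.8569 + 58·19.8916 + 119·16.6464 = 33077.476.
s²ₚ = 33077.476 / 241 = 137.2509... → 137.25.

137.25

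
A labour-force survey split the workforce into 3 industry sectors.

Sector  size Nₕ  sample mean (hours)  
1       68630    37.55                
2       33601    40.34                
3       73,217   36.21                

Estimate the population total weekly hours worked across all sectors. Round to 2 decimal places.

6583708.41

Estimate total by summing Nₕ·x̄ₕ over strata.
68630·37.55 + 33601·40.34 + 73217·36.21 = 2577056.5 + 1355464.34 + 2651187.57 = 6583708.41.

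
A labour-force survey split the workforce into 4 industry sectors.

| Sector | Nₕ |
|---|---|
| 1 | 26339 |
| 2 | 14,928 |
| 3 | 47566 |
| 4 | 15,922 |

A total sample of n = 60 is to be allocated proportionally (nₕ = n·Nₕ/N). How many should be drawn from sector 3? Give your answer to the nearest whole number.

27

N = 26339 + 14928 + 47566 + 15922 = 104755.
n_3 = 60·47566/104755 = 27.244... → 27.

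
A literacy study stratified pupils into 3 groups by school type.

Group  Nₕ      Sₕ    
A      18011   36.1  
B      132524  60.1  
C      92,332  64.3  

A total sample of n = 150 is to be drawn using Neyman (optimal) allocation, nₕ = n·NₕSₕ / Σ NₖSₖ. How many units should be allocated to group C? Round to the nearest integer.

A: NₕSₕ = 18011·36.1 = 650197.1
B: NₕSₕ = 132524·60.1 = 7964692.4
C: NₕSₕ = 92332·64.3 = 5936947.6
Σ NₕSₕ = 14551837.1.
n_C = 150·5936947.6/14551837.1 = 61.198... → 61.

61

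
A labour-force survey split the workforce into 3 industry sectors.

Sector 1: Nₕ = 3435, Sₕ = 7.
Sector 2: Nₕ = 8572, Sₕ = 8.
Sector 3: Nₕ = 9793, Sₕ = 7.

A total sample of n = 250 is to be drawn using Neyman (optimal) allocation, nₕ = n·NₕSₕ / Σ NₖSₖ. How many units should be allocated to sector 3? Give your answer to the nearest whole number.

Σ NₕSₕ = 3435·7 + 8572·8 + 9793·7 = 161172.
Share for 3: 68551/161172 = 0.42533.
n_3 = 250 × 0.42533 = 106.332... → 106.

106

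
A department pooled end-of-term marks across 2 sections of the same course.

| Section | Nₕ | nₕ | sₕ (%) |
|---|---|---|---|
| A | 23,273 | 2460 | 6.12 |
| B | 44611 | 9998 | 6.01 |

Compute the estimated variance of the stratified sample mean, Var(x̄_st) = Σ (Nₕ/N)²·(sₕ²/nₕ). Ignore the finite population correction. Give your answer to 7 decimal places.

0.0033497

N = 67884. Term for each stratum: Wₕ²sₕ²/nₕ.
Var(x̄_st) = 0.0017895244 + 0.0015602165 = 0.0033497410 → 0.0033497.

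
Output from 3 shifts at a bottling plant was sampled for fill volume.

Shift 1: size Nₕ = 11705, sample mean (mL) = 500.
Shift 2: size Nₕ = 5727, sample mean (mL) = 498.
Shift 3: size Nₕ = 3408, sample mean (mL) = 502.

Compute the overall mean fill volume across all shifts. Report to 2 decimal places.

499.78

N = 11705 + 5727 + 3408 = 20840.
The stratified mean weights each stratum mean by its population share Nₕ/N.
Σ Nₕx̄ₕ = 11705·500 + 5727·498 + 3408·502 = 5852500 + 2852046 + 1710816 = 10415362.
Divide by N: 10415362 / 20840 = 499.7774... → 499.78.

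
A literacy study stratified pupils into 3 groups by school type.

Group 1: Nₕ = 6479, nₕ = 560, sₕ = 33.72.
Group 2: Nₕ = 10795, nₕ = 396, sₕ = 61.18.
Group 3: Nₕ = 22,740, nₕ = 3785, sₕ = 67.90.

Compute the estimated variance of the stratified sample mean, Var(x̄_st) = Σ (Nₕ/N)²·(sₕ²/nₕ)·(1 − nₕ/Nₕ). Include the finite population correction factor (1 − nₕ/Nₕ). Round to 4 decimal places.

N = 40014; Wₕ = Nₕ/N.
group 1: (6479/40014)²·33.72²/560·(1 − 560/6479) = 0.0486317
group 2: (10795/40014)²·61.18²/396·(1 − 396/10795) = 0.6626955
group 3: (22740/40014)²·67.90²/3785·(1 − 3785/22740) = 0.3279170
Sum = 1.0392443 → 1.0392.

1.0392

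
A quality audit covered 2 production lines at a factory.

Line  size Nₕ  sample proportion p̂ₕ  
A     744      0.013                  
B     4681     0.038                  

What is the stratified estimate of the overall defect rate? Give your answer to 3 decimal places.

0.035

N = 744 + 4681 = 5425.
Overall proportion = Σ (Nₕ/N)·p̂ₕ.
Σ Nₕp̂ₕ = 9.672 + 177.878 = 187.55.
187.55 / 5425 = 0.03457... → 0.035.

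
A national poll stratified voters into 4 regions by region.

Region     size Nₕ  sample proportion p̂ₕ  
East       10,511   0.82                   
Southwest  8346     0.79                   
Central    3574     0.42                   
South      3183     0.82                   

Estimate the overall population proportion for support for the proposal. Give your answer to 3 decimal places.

0.754

Wₕ = Nₕ/N with N = 25614: 0.4104, 0.3258, 0.1395, 0.1243.
p̂_st = 0.4104·0.82 + 0.3258·0.79 + 0.1395·0.42 + 0.1243·0.82 ≈ 0.75441... → 0.754.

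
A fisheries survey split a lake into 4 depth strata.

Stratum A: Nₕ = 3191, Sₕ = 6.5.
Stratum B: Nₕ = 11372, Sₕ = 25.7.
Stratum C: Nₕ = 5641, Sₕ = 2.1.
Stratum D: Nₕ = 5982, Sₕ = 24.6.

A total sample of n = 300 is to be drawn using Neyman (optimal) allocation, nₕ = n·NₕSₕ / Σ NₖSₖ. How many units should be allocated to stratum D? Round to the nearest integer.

A: NₕSₕ = 3191·6.5 = 20741.5
B: NₕSₕ = 11372·25.7 = 292260.4
C: NₕSₕ = 5641·2.1 = 11846.1
D: NₕSₕ = 5982·24.6 = 147157.2
Σ NₕSₕ = 472005.2.
n_D = 300·147157.2/472005.2 = 93.531... → 94.

94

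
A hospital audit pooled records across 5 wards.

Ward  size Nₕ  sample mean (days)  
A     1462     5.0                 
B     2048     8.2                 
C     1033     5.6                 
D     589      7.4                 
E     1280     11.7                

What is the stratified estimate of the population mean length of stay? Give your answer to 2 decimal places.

N = 1462 + 2048 + 1033 + 589 + 1280 = 6412.
Overall mean = Σ (Nₕ/N)·x̄ₕ — weight by population share, not a simple average.
Σ Nₕx̄ₕ = 1462·5.0 + 2048·8.2 + 1033·5.6 + 589·7.4 + 1280·11.7 = 7310 + 16793.6 + 5784.8 + 4358.6 + 14976 = 49223.
Divide by N: 49223 / 6412 = 7.6767... → 7.68.

7.68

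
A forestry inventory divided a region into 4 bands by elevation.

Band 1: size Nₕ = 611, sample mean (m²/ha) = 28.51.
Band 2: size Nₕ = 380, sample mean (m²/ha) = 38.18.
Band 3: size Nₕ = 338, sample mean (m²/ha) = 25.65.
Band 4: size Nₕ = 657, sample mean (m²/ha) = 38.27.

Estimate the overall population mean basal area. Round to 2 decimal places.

N = 1986; weights Wₕ = Nₕ/N = (0.3077, 0.1913, 0.1702, 0.3308).
x̄_st = Σ Wₕ·x̄ₕ = 0.3077·28.51 + 0.1913·38.18 + 0.1702·25.65 + 0.3308·38.27 ≈ 33.1023...
→ 33.10.

33.10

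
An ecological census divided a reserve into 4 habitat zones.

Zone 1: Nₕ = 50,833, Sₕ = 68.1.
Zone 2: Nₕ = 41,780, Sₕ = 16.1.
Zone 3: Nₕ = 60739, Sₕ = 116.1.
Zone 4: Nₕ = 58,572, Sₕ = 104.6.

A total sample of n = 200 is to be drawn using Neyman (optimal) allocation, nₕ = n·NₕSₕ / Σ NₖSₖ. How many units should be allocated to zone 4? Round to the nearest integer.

Σ NₕSₕ = 50833·68.1 + 41780·16.1 + 60739·116.1 + 58572·104.6 = 17312814.4.
Share for 4: 6126631.2/17312814.4 = 0.35388.
n_4 = 200 × 0.35388 = 70.776... → 71.

71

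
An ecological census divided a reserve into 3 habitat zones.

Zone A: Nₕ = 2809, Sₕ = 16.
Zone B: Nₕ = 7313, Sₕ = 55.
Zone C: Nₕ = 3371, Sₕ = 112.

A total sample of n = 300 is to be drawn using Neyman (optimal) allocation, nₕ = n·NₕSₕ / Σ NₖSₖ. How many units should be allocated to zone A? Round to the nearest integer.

Σ NₕSₕ = 2809·16 + 7313·55 + 3371·112 = 824711.
Share for A: 44944/824711 = 0.05450.
n_A = 300 × 0.05450 = 16.349... → 16.

16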